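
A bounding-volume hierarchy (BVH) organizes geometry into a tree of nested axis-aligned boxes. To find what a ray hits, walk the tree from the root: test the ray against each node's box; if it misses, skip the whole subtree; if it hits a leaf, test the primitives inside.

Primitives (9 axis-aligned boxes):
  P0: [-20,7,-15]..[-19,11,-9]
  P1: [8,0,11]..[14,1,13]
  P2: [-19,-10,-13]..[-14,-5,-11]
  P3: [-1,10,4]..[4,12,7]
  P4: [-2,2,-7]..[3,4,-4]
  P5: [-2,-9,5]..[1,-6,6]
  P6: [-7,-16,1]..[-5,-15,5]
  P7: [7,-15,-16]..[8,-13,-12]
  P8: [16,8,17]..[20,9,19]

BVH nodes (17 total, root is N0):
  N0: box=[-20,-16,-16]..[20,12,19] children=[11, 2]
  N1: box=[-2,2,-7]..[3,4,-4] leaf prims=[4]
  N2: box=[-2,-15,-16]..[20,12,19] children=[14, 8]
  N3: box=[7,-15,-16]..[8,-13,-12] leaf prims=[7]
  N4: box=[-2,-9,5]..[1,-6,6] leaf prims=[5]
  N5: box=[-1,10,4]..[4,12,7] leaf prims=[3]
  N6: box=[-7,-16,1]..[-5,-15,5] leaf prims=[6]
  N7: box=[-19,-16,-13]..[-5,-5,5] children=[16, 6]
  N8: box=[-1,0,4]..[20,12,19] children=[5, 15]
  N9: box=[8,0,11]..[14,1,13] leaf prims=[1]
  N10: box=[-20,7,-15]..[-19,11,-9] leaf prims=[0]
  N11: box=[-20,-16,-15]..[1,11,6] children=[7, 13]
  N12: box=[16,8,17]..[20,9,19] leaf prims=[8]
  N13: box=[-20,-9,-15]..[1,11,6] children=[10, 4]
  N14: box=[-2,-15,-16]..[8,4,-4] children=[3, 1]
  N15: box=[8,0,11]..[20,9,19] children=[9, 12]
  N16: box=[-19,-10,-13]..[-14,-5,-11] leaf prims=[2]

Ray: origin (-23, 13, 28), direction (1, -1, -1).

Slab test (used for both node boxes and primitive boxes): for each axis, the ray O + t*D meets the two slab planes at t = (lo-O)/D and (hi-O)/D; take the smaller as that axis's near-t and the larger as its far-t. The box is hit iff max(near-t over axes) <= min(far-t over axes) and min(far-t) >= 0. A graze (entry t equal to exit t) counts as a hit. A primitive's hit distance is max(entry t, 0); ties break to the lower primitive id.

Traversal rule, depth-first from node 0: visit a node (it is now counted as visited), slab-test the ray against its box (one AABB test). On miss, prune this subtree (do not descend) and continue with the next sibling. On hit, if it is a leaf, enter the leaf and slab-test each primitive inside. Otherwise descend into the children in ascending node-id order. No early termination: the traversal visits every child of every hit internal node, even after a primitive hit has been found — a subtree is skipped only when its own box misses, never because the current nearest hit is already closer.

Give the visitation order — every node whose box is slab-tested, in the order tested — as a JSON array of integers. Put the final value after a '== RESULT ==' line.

Trace the traversal:
N0 x:[3,43] y:[1,29] z:[9,44] -> hit [9,29], descend [2, 11]
  N2 x:[21,43] y:[1,28] z:[9,44] -> hit [21,28], descend [8, 14]
    N8 x:[22,43] y:[1,13] z:[9,24] -> miss, prune
    N14 x:[21,31] y:[9,28] z:[32,44] -> miss, prune
  N11 x:[3,24] y:[2,29] z:[22,43] -> hit [22,24], descend [7, 13]
    N7 x:[4,18] y:[18,29] z:[23,41] -> miss, prune
    N13 x:[3,24] y:[2,22] z:[22,43] -> hit [22,22], descend [4, 10]
      N4 x:[21,24] y:[19,22] z:[22,23] -> hit [22,22] leaf, test {P5@t=22}
      N10 x:[3,4] y:[2,6] z:[37,43] -> miss, prune

Summary -> nodes [0, 2, 8, 14, 11, 7, 13, 4, 10]; box-tests=9; leaf-entries=1; first=P5

== RESULT ==
[0, 2, 8, 14, 11, 7, 13, 4, 10]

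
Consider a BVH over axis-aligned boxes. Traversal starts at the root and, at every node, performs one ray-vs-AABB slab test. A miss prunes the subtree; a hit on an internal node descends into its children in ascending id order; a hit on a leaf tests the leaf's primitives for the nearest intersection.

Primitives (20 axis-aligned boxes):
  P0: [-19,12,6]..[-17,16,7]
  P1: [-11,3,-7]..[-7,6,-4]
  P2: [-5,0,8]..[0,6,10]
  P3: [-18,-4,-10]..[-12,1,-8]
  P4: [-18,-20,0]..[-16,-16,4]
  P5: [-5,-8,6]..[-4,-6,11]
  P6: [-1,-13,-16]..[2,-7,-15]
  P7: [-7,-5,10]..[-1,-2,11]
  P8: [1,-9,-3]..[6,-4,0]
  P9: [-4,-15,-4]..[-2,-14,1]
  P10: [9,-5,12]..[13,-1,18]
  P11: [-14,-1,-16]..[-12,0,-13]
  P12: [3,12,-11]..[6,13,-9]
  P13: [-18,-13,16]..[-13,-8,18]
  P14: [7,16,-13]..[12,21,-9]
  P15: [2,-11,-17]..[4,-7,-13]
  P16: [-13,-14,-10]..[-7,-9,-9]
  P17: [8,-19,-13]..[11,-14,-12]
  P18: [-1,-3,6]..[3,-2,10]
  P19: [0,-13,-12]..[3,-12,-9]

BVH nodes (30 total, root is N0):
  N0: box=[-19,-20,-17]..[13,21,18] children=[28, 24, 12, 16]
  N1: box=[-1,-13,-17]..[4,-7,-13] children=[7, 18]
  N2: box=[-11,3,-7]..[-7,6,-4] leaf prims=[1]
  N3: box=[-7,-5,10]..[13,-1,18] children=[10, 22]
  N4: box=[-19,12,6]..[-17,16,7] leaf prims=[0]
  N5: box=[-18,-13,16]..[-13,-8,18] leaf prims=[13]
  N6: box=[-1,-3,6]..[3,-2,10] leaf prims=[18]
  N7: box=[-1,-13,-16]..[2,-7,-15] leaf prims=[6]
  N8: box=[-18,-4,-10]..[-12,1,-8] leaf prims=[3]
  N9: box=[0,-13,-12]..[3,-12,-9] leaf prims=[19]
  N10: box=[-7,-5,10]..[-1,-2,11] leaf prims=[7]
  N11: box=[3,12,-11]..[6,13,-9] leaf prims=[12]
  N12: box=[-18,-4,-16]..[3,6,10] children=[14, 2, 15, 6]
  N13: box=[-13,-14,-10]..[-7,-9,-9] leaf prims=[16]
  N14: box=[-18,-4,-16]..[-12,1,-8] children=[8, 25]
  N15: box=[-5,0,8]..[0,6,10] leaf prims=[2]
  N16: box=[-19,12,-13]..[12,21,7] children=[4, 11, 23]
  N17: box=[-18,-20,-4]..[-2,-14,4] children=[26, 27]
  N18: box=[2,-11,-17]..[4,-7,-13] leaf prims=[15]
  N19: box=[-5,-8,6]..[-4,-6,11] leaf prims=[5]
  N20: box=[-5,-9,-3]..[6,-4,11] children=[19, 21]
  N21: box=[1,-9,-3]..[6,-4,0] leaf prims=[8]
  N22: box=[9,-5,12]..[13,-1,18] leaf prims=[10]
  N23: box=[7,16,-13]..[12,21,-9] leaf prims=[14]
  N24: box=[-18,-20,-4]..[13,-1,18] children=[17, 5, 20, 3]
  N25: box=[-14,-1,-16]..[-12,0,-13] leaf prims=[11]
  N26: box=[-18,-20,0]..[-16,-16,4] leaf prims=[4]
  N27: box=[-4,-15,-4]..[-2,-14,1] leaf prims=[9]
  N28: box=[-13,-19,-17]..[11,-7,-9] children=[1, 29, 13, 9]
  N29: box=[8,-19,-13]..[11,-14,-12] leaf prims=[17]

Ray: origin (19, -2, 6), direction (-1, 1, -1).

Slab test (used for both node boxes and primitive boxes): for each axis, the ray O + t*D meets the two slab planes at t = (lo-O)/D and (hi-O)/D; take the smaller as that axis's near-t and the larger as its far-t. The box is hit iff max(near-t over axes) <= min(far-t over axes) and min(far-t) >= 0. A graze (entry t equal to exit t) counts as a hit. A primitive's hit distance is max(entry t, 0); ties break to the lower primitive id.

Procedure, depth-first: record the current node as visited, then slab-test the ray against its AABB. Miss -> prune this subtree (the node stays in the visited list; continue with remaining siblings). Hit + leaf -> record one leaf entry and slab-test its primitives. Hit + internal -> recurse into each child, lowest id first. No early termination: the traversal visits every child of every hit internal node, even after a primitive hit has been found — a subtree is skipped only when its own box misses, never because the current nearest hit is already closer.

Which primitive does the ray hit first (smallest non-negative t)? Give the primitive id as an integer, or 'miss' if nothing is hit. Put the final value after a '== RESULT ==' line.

Traverse from the root:
N0 x:[6,38] y:[-18,23] z:[-12,23] -> hit [6,23], descend [12, 16, 24, 28]
  N12 x:[16,37] y:[-2,8] z:[-4,22] -> miss, prune
  N16 x:[7,38] y:[14,23] z:[-1,19] -> hit [14,19], descend [4, 11, 23]
    N4 x:[36,38] y:[14,18] z:[-1,0] -> miss, prune
    N11 x:[13,16] y:[14,15] z:[15,17] -> hit [15,15] leaf, test {P12@t=15}
    N23 x:[7,12] y:[18,23] z:[15,19] -> miss, prune
  N24 x:[6,37] y:[-18,1] z:[-12,10] -> miss, prune
  N28 x:[8,32] y:[-17,-5] z:[15,23] -> miss, prune

Visited [0, 12, 16, 4, 11, 23, 24, 28]. Tests: 8 box, 1 leaf. Nearest: P12.

== RESULT ==
12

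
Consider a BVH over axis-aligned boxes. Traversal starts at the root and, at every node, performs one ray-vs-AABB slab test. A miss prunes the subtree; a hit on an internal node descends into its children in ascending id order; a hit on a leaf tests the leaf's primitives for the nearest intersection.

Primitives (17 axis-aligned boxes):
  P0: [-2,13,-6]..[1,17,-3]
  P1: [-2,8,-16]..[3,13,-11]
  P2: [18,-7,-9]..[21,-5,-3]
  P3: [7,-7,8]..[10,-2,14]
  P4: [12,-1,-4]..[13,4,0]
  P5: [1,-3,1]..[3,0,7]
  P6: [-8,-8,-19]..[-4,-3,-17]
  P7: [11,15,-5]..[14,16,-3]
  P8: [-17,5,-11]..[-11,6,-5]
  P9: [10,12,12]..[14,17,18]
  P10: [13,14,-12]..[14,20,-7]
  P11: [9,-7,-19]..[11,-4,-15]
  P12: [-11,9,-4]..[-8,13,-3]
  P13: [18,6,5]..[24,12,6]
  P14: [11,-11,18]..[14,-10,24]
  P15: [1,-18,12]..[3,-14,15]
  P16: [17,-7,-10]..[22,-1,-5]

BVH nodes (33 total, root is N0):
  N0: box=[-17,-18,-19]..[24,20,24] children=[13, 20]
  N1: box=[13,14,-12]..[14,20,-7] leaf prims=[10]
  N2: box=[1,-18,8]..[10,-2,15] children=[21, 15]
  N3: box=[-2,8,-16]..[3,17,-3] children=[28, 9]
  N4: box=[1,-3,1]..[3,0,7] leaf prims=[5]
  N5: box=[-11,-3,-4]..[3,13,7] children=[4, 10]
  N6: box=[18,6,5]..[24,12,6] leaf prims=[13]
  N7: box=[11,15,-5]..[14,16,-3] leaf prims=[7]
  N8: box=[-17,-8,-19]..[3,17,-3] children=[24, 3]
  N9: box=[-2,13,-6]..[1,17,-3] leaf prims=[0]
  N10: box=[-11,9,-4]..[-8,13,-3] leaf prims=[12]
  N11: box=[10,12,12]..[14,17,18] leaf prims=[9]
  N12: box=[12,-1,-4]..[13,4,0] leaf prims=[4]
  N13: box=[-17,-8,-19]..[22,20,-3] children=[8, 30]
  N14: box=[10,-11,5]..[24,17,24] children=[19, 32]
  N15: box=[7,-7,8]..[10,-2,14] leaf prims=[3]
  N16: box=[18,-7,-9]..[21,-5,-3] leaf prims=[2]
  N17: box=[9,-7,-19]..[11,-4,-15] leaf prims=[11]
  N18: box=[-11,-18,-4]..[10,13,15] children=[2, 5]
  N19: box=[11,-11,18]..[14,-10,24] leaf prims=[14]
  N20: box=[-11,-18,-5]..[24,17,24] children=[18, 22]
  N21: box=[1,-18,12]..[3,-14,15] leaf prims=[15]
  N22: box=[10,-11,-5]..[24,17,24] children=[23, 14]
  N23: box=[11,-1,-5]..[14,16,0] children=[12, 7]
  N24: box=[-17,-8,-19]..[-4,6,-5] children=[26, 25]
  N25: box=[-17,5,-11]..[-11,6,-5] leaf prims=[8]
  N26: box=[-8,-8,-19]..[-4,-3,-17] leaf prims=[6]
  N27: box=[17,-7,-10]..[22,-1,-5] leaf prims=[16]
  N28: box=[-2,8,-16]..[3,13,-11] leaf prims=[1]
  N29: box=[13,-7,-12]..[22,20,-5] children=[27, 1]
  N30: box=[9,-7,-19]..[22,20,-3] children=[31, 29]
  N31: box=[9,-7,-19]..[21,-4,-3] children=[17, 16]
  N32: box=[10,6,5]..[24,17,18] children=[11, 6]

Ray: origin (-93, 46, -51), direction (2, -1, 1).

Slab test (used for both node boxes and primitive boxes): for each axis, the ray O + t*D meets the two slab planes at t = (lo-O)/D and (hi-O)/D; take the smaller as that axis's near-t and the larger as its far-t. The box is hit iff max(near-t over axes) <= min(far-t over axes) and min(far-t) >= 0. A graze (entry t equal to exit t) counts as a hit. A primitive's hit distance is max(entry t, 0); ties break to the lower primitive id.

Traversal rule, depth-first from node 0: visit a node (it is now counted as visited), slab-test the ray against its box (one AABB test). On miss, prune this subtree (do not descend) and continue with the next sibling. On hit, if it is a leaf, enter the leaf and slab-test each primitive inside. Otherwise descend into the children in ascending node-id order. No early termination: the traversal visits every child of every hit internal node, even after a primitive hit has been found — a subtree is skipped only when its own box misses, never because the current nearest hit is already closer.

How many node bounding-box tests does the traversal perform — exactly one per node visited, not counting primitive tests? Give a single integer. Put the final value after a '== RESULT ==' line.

Traverse from the root:
N0 x:[38,117/2] y:[26,64] z:[32,75] -> hit [38,117/2], descend [13, 20]
  N13 x:[38,115/2] y:[26,54] z:[32,48] -> hit [38,48], descend [8, 30]
    N8 x:[38,48] y:[29,54] z:[32,48] -> hit [38,48], descend [3, 24]
      N3 x:[91/2,48] y:[29,38] z:[35,48] -> miss, prune
      N24 x:[38,89/2] y:[40,54] z:[32,46] -> hit [40,89/2], descend [25, 26]
        N25 x:[38,41] y:[40,41] z:[40,46] -> hit [40,41] leaf, test {P8@t=40}
        N26 x:[85/2,89/2] y:[49,54] z:[32,34] -> miss, prune
    N30 x:[51,115/2] y:[26,53] z:[32,48] -> miss, prune
  N20 x:[41,117/2] y:[29,64] z:[46,75] -> hit [46,117/2], descend [18, 22]
    N18 x:[41,103/2] y:[33,64] z:[47,66] -> hit [47,103/2], descend [2, 5]
      N2 x:[47,103/2] y:[48,64] z:[59,66] -> miss, prune
      N5 x:[41,48] y:[33,49] z:[47,58] -> hit [47,48], descend [4, 10]
        N4 x:[47,48] y:[46,49] z:[52,58] -> miss, prune
        N10 x:[41,85/2] y:[33,37] z:[47,48] -> miss, prune
    N22 x:[103/2,117/2] y:[29,57] z:[46,75] -> hit [103/2,57], descend [14, 23]
      N14 x:[103/2,117/2] y:[29,57] z:[56,75] -> hit [56,57], descend [19, 32]
        N19 x:[52,107/2] y:[56,57] z:[69,75] -> miss, prune
        N32 x:[103/2,117/2] y:[29,40] z:[56,69] -> miss, prune
      N23 x:[52,107/2] y:[30,47] z:[46,51] -> miss, prune

Visited [0, 13, 8, 3, 24, 25, 26, 30, 20, 18, 2, 5, 4, 10, 22, 14, 19, 32, 23]. Tests: 19 box, 1 leaf. Nearest: P8.

== RESULT ==
19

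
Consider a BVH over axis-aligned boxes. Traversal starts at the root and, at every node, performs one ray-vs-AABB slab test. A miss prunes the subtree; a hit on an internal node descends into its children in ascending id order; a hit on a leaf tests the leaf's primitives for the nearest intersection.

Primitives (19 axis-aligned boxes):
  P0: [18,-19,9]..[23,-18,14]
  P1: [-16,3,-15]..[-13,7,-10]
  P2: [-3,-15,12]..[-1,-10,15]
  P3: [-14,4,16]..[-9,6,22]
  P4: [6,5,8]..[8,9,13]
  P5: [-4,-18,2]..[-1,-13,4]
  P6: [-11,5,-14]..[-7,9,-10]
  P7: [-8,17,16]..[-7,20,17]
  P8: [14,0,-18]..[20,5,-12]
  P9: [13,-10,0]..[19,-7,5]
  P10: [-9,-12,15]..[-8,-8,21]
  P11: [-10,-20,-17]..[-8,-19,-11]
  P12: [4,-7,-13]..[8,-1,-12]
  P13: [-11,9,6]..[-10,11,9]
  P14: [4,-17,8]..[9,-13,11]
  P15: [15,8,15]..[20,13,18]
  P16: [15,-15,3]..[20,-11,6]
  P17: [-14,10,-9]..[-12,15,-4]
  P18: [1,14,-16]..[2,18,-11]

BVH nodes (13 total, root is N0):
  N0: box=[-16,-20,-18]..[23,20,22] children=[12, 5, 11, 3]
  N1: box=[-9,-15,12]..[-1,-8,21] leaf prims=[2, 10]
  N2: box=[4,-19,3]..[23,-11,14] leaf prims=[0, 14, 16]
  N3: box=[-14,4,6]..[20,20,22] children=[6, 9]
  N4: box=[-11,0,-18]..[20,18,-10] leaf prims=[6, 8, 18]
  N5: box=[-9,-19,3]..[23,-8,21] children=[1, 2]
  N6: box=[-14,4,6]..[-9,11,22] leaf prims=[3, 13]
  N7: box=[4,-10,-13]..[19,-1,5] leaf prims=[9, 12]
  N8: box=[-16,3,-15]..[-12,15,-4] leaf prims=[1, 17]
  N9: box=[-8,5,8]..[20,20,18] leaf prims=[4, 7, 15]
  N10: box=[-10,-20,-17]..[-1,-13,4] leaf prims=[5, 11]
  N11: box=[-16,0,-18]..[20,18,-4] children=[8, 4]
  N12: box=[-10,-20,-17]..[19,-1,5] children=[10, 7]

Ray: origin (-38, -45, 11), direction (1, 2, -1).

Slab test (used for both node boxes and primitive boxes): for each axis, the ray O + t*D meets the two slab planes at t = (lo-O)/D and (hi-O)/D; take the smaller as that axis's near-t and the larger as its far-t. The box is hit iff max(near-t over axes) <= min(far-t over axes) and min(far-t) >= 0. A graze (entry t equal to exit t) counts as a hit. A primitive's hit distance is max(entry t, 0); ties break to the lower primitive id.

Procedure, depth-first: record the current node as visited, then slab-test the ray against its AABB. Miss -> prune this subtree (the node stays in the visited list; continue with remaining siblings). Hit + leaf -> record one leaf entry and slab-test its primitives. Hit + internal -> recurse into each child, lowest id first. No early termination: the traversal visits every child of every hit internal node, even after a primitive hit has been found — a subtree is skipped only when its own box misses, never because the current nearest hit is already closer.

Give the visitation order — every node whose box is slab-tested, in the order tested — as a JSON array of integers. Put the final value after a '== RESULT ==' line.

Walk:
N0 x:[22,61] y:[25/2,65/2] z:[-11,29] -> hit [22,29], descend [3, 5, 11, 12]
  N3 x:[24,58] y:[49/2,65/2] z:[-11,5] -> miss, prune
  N5 x:[29,61] y:[13,37/2] z:[-10,8] -> miss, prune
  N11 x:[22,58] y:[45/2,63/2] z:[15,29] -> hit [45/2,29], descend [4, 8]
    N4 x:[27,58] y:[45/2,63/2] z:[21,29] -> hit [27,29] leaf, test {P6(miss), P8(miss), P18(miss)}
    N8 x:[22,26] y:[24,30] z:[15,26] -> hit [24,26] leaf, test {P1@t=24, P17(miss)}
  N12 x:[28,57] y:[25/2,22] z:[6,28] -> miss, prune

Summary -> nodes [0, 3, 5, 11, 4, 8, 12]; box-tests=7; leaf-entries=2; first=P1

== RESULT ==
[0, 3, 5, 11, 4, 8, 12]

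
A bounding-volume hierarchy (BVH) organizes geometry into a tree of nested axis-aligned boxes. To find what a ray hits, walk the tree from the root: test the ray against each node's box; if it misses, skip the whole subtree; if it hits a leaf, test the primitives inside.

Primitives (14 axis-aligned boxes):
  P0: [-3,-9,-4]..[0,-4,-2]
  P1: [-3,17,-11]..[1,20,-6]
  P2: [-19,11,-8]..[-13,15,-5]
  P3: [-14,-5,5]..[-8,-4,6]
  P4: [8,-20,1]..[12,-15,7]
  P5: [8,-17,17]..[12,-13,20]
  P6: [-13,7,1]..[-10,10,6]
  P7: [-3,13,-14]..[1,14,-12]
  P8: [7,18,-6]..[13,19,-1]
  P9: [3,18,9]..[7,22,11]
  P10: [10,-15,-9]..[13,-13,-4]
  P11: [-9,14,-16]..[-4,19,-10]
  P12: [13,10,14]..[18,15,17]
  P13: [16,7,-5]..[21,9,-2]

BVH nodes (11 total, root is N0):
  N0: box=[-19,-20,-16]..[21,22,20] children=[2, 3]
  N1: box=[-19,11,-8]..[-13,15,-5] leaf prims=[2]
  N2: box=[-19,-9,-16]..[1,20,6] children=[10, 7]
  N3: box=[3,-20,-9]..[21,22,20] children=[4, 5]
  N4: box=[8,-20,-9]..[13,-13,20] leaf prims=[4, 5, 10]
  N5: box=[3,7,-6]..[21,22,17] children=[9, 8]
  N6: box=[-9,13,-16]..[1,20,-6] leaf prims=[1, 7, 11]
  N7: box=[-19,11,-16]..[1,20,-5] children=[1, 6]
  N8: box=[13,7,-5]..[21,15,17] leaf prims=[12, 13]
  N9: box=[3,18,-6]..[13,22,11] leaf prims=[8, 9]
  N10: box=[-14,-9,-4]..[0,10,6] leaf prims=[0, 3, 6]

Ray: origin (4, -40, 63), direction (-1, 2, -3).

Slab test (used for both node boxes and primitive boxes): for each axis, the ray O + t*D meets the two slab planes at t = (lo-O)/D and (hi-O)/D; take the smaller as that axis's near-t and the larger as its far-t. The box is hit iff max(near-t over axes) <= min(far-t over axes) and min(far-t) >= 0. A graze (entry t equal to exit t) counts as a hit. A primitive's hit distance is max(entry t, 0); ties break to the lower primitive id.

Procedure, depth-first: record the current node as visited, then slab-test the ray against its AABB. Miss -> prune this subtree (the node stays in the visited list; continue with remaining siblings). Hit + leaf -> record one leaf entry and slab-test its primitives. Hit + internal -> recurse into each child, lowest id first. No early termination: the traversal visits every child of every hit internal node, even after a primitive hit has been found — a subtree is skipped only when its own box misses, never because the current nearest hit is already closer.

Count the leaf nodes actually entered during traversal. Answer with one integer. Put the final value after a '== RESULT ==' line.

Traverse from the root:
N0 x:[-17,23] y:[10,31] z:[43/3,79/3] -> hit [43/3,23], descend [2, 3]
  N2 x:[3,23] y:[31/2,30] z:[19,79/3] -> hit [19,23], descend [7, 10]
    N7 x:[3,23] y:[51/2,30] z:[68/3,79/3] -> miss, prune
    N10 x:[4,18] y:[31/2,25] z:[19,67/3] -> miss, prune
  N3 x:[-17,1] y:[10,31] z:[43/3,24] -> miss, prune

5 AABB tests over nodes [0, 2, 7, 10, 3]; 0 leaves entered; closest miss.

== RESULT ==
0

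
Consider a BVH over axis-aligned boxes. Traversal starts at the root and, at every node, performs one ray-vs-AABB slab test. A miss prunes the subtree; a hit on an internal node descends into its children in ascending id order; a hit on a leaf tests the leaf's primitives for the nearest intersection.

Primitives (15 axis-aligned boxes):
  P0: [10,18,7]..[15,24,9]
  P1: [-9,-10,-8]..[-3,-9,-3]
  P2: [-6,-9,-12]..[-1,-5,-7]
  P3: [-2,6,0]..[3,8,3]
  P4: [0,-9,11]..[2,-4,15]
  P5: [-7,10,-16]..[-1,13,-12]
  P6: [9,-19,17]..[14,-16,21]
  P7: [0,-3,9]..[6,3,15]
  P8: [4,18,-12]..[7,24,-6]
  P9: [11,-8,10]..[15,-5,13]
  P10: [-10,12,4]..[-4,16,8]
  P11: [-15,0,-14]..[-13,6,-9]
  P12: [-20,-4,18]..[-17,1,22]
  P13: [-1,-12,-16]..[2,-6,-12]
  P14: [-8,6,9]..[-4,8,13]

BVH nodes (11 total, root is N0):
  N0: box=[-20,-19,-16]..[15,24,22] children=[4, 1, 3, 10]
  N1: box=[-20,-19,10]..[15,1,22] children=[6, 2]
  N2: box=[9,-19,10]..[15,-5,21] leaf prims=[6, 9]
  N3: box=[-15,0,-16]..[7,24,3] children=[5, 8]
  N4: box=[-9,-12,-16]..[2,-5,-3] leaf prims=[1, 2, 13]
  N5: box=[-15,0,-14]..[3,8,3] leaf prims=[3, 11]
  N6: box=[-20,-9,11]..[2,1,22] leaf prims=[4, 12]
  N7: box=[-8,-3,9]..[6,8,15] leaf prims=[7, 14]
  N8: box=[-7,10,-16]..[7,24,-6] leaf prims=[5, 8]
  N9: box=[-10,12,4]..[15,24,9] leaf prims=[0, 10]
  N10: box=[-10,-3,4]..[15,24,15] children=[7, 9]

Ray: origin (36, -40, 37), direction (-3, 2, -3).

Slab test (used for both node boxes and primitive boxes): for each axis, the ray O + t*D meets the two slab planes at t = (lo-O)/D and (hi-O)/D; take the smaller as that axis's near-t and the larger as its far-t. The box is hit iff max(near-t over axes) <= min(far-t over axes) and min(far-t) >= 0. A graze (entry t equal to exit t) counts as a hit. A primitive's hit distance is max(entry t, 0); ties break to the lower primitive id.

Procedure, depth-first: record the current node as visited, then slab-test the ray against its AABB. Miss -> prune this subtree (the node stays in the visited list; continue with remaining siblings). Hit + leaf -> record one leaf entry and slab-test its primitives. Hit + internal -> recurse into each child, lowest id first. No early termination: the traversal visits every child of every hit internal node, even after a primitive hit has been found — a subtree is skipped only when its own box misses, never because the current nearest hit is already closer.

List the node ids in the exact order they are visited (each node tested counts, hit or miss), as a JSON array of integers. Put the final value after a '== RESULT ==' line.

Trace the traversal:
N0 x:[7,56/3] y:[21/2,32] z:[5,53/3] -> hit [21/2,53/3], descend [1, 3, 4, 10]
  N1 x:[7,56/3] y:[21/2,41/2] z:[5,9] -> miss, prune
  N3 x:[29/3,17] y:[20,32] z:[34/3,53/3] -> miss, prune
  N4 x:[34/3,15] y:[14,35/2] z:[40/3,53/3] -> hit [14,15] leaf, test {P1@t=15, P2(miss), P13(miss)}
  N10 x:[7,46/3] y:[37/2,32] z:[22/3,11] -> miss, prune

order=[0, 1, 3, 4, 10]  |boxes|=5  |leaves|=1  hit=P1

== RESULT ==
[0, 1, 3, 4, 10]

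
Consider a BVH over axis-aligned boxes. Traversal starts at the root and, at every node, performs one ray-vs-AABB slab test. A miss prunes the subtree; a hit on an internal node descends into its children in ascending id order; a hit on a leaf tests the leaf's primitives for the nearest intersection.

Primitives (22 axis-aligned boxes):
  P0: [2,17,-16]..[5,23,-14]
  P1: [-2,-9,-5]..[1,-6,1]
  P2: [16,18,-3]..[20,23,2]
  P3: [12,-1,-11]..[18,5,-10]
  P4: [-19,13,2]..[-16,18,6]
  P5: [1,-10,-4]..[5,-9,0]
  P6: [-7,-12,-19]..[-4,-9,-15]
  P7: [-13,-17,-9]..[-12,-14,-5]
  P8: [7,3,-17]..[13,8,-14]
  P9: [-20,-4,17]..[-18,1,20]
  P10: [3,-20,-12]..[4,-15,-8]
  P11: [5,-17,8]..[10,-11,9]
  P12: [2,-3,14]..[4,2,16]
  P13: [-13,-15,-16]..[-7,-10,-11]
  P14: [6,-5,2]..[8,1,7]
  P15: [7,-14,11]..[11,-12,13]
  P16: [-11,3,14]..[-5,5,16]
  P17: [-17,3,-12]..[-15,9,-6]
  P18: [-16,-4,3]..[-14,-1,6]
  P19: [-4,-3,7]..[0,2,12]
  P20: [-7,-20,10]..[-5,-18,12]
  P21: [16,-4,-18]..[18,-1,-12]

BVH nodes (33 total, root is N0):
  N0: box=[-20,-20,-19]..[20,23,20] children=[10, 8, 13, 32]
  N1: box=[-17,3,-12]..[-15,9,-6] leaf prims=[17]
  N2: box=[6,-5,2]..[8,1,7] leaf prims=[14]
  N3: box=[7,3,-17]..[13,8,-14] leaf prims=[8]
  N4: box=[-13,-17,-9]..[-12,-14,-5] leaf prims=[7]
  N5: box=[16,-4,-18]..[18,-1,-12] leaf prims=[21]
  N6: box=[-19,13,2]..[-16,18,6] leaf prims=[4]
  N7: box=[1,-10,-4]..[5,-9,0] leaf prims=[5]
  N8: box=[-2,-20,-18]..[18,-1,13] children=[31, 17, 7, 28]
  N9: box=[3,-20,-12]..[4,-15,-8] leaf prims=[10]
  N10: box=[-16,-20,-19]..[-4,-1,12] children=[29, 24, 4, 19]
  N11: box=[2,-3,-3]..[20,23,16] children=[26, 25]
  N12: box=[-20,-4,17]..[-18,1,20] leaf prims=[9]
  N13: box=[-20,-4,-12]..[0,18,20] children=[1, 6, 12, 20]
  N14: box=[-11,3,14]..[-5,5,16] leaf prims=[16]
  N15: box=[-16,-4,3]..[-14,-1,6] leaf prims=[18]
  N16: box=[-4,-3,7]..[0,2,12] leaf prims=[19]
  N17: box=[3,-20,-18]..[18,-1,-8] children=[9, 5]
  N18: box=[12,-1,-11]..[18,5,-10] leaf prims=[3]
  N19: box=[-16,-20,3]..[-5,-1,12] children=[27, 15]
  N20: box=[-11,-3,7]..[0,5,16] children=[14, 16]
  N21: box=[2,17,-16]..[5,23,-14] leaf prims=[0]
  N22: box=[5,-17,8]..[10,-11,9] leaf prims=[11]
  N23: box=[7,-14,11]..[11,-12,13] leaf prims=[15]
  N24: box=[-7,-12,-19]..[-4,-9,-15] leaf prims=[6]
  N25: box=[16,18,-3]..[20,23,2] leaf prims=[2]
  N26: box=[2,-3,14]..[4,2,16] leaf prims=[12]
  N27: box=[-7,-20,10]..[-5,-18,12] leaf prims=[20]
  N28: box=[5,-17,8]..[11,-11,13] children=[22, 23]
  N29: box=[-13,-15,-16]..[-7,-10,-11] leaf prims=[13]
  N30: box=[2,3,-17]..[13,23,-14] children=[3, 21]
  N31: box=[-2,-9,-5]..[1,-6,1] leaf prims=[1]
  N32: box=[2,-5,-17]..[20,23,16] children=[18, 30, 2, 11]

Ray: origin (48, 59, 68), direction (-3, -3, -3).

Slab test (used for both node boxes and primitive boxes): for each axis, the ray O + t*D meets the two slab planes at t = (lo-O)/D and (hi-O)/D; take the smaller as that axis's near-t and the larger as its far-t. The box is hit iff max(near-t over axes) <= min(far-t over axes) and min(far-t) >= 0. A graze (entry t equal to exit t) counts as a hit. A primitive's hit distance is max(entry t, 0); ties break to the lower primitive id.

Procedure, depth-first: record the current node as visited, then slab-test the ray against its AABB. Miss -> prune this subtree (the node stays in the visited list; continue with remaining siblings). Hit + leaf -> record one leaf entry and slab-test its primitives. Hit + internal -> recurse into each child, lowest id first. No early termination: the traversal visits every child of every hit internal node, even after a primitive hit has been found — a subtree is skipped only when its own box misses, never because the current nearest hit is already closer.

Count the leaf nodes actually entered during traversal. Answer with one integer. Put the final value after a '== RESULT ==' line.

Trace the traversal:
N0 x:[28/3,68/3] y:[12,79/3] z:[16,29] -> hit [16,68/3], descend [8, 10, 13, 32]
  N8 x:[10,50/3] y:[20,79/3] z:[55/3,86/3] -> miss, prune
  N10 x:[52/3,64/3] y:[20,79/3] z:[56/3,29] -> hit [20,64/3], descend [4, 19, 24, 29]
    N4 x:[20,61/3] y:[73/3,76/3] z:[73/3,77/3] -> miss, prune
    N19 x:[53/3,64/3] y:[20,79/3] z:[56/3,65/3] -> hit [20,64/3], descend [15, 27]
      N15 x:[62/3,64/3] y:[20,21] z:[62/3,65/3] -> hit [62/3,21] leaf, test {P18@t=62/3}
      N27 x:[53/3,55/3] y:[77/3,79/3] z:[56/3,58/3] -> miss, prune
    N24 x:[52/3,55/3] y:[68/3,71/3] z:[83/3,29] -> miss, prune
    N29 x:[55/3,61/3] y:[23,74/3] z:[79/3,28] -> miss, prune
  N13 x:[16,68/3] y:[41/3,21] z:[16,80/3] -> hit [16,21], descend [1, 6, 12, 20]
    N1 x:[21,65/3] y:[50/3,56/3] z:[74/3,80/3] -> miss, prune
    N6 x:[64/3,67/3] y:[41/3,46/3] z:[62/3,22] -> miss, prune
    N12 x:[22,68/3] y:[58/3,21] z:[16,17] -> miss, prune
    N20 x:[16,59/3] y:[18,62/3] z:[52/3,61/3] -> hit [18,59/3], descend [14, 16]
      N14 x:[53/3,59/3] y:[18,56/3] z:[52/3,18] -> hit [18,18] leaf, test {P16@t=18}
      N16 x:[16,52/3] y:[19,62/3] z:[56/3,61/3] -> miss, prune
  N32 x:[28/3,46/3] y:[12,64/3] z:[52/3,85/3] -> miss, prune

Visited [0, 8, 10, 4, 19, 15, 27, 24, 29, 13, 1, 6, 12, 20, 14, 16, 32]. Tests: 17 box, 2 leaf. Nearest: P16.

== RESULT ==
2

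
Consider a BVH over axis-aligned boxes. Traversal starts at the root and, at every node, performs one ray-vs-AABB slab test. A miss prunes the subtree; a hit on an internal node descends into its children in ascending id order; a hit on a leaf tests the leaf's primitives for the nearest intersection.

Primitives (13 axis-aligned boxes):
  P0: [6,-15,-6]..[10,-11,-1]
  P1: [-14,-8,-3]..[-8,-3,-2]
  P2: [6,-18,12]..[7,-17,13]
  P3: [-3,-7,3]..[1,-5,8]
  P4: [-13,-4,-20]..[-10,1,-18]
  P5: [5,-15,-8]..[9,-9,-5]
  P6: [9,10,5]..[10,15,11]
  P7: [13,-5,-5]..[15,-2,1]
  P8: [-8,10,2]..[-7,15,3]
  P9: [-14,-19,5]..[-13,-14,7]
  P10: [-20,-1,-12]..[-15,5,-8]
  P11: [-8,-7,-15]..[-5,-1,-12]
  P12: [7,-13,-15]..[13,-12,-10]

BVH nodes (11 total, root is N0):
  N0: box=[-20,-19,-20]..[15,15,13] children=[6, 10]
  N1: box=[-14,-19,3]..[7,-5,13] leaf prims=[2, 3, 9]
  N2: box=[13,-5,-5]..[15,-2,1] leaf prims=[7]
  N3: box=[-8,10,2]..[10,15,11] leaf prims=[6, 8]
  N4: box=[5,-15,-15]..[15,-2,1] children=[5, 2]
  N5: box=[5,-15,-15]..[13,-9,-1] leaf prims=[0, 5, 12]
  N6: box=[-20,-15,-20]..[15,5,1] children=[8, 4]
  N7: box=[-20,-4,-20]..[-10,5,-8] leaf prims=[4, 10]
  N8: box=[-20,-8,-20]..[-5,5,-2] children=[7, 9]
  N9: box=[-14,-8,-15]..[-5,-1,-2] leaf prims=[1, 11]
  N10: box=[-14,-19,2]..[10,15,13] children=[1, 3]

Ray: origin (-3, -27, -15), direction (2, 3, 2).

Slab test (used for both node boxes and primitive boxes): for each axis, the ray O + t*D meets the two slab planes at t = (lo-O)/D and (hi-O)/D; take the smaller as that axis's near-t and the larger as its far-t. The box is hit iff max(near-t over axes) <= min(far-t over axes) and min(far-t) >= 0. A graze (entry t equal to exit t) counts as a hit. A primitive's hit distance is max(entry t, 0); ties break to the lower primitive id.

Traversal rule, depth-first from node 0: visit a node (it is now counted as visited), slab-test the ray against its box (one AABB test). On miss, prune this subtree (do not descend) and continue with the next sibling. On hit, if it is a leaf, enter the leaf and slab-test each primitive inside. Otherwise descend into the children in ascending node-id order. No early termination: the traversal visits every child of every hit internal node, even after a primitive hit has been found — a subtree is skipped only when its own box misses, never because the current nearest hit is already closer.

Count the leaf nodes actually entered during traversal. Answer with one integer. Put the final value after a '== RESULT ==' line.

Traverse from the root:
N0 x:[-17/2,9] y:[8/3,14] z:[-5/2,14] -> hit [8/3,9], descend [6, 10]
  N6 x:[-17/2,9] y:[4,32/3] z:[-5/2,8] -> hit [4,8], descend [4, 8]
    N4 x:[4,9] y:[4,25/3] z:[0,8] -> hit [4,8], descend [2, 5]
      N2 x:[8,9] y:[22/3,25/3] z:[5,8] -> hit [8,8] leaf, test {P7@t=8}
      N5 x:[4,8] y:[4,6] z:[0,7] -> hit [4,6] leaf, test {P0@t=9/2, P5@t=4, P12(miss)}
    N8 x:[-17/2,-1] y:[19/3,32/3] z:[-5/2,13/2] -> miss, prune
  N10 x:[-11/2,13/2] y:[8/3,14] z:[17/2,14] -> miss, prune

7 AABB tests over nodes [0, 6, 4, 2, 5, 8, 10]; 2 leaves entered; closest P5.

== RESULT ==
2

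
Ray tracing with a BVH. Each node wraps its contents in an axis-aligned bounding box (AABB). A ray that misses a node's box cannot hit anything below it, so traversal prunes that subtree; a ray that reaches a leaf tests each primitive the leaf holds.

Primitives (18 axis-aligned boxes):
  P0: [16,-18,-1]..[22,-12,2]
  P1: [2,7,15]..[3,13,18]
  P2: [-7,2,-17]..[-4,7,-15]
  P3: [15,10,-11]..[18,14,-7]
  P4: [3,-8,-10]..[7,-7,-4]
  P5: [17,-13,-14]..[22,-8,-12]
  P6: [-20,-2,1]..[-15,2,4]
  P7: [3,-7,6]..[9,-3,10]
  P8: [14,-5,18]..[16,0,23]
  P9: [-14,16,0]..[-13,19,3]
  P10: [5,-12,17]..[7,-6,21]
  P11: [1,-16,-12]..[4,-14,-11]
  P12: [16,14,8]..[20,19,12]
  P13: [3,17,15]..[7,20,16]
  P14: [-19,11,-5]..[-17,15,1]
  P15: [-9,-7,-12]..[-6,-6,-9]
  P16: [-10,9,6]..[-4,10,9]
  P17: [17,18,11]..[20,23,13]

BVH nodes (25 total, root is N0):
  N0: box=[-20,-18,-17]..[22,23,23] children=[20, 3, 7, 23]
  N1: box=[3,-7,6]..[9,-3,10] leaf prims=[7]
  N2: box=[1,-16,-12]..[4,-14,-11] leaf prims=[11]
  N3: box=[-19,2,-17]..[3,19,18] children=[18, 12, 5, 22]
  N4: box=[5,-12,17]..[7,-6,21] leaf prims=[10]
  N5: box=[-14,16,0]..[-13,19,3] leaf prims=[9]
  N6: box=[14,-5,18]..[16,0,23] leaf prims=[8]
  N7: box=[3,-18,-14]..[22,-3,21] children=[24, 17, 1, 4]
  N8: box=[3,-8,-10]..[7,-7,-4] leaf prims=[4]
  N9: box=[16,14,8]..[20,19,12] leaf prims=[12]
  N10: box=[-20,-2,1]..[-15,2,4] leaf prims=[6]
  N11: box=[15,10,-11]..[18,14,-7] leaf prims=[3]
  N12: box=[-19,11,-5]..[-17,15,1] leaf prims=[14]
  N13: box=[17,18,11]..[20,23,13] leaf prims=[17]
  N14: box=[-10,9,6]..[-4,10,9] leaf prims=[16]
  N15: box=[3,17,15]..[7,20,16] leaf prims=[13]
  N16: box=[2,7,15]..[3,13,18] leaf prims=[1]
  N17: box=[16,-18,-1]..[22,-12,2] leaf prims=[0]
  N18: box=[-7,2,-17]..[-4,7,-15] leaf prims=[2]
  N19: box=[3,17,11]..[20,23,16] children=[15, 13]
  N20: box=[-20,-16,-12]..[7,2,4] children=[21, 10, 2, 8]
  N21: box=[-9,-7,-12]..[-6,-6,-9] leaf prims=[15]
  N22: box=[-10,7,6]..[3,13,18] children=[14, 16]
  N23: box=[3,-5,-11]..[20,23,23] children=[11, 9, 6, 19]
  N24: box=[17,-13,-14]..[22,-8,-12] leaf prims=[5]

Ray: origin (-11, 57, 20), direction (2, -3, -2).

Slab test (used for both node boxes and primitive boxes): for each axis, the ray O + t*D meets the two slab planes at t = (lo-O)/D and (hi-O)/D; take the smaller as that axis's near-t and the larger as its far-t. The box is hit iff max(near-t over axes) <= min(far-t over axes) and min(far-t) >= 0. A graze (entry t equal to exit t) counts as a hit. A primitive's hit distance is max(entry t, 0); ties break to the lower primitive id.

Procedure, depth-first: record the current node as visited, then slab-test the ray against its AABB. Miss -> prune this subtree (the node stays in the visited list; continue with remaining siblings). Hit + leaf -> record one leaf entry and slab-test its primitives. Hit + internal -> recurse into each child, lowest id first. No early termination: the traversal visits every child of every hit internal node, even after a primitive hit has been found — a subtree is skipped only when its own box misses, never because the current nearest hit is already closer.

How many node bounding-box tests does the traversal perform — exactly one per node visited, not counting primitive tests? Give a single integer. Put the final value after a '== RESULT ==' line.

Traverse from the root:
N0 x:[-9/2,33/2] y:[34/3,25] z:[-3/2,37/2] -> hit [34/3,33/2], descend [3, 7, 20, 23]
  N3 x:[-4,7] y:[38/3,55/3] z:[1,37/2] -> miss, prune
  N7 x:[7,33/2] y:[20,25] z:[-1/2,17] -> miss, prune
  N20 x:[-9/2,9] y:[55/3,73/3] z:[8,16] -> miss, prune
  N23 x:[7,31/2] y:[34/3,62/3] z:[-3/2,31/2] -> hit [34/3,31/2], descend [6, 9, 11, 19]
    N6 x:[25/2,27/2] y:[19,62/3] z:[-3/2,1] -> miss, prune
    N9 x:[27/2,31/2] y:[38/3,43/3] z:[4,6] -> miss, prune
    N11 x:[13,29/2] y:[43/3,47/3] z:[27/2,31/2] -> hit [43/3,29/2] leaf, test {P3@t=43/3}
    N19 x:[7,31/2] y:[34/3,40/3] z:[2,9/2] -> miss, prune

Summary -> nodes [0, 3, 7, 20, 23, 6, 9, 11, 19]; box-tests=9; leaf-entries=1; first=P3

== RESULT ==
9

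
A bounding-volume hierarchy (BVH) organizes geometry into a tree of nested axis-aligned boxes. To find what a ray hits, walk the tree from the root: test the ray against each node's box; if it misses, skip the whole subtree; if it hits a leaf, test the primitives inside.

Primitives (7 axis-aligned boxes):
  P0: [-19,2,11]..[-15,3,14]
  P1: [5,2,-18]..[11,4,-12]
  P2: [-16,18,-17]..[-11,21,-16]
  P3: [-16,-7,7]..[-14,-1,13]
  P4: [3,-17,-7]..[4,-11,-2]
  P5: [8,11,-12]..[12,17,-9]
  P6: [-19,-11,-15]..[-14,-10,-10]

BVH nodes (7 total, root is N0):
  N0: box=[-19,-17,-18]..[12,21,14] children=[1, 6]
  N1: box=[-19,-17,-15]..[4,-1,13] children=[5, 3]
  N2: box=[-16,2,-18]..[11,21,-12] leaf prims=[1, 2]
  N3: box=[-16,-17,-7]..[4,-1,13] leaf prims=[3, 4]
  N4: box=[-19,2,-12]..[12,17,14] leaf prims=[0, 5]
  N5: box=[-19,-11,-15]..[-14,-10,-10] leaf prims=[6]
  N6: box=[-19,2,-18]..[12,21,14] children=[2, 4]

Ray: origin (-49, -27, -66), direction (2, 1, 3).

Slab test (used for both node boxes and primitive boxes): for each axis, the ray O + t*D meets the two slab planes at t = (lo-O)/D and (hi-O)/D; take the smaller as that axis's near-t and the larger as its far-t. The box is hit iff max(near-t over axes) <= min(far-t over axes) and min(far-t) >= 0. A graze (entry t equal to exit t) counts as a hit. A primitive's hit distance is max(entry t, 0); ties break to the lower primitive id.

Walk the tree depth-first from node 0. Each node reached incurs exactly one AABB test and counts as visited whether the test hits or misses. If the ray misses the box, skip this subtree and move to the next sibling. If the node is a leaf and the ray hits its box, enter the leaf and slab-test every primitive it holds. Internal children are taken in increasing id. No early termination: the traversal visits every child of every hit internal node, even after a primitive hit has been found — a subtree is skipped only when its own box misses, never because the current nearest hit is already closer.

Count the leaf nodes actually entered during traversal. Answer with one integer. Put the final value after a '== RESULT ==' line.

Trace the traversal:
N0 x:[15,61/2] y:[10,48] z:[16,80/3] -> hit [16,80/3], descend [1, 6]
  N1 x:[15,53/2] y:[10,26] z:[17,79/3] -> hit [17,26], descend [3, 5]
    N3 x:[33/2,53/2] y:[10,26] z:[59/3,79/3] -> hit [59/3,26] leaf, test {P3(miss), P4(miss)}
    N5 x:[15,35/2] y:[16,17] z:[17,56/3] -> hit [17,17] leaf, test {P6@t=17}
  N6 x:[15,61/2] y:[29,48] z:[16,80/3] -> miss, prune

5 AABB tests over nodes [0, 1, 3, 5, 6]; 2 leaves entered; closest P6.

== RESULT ==
2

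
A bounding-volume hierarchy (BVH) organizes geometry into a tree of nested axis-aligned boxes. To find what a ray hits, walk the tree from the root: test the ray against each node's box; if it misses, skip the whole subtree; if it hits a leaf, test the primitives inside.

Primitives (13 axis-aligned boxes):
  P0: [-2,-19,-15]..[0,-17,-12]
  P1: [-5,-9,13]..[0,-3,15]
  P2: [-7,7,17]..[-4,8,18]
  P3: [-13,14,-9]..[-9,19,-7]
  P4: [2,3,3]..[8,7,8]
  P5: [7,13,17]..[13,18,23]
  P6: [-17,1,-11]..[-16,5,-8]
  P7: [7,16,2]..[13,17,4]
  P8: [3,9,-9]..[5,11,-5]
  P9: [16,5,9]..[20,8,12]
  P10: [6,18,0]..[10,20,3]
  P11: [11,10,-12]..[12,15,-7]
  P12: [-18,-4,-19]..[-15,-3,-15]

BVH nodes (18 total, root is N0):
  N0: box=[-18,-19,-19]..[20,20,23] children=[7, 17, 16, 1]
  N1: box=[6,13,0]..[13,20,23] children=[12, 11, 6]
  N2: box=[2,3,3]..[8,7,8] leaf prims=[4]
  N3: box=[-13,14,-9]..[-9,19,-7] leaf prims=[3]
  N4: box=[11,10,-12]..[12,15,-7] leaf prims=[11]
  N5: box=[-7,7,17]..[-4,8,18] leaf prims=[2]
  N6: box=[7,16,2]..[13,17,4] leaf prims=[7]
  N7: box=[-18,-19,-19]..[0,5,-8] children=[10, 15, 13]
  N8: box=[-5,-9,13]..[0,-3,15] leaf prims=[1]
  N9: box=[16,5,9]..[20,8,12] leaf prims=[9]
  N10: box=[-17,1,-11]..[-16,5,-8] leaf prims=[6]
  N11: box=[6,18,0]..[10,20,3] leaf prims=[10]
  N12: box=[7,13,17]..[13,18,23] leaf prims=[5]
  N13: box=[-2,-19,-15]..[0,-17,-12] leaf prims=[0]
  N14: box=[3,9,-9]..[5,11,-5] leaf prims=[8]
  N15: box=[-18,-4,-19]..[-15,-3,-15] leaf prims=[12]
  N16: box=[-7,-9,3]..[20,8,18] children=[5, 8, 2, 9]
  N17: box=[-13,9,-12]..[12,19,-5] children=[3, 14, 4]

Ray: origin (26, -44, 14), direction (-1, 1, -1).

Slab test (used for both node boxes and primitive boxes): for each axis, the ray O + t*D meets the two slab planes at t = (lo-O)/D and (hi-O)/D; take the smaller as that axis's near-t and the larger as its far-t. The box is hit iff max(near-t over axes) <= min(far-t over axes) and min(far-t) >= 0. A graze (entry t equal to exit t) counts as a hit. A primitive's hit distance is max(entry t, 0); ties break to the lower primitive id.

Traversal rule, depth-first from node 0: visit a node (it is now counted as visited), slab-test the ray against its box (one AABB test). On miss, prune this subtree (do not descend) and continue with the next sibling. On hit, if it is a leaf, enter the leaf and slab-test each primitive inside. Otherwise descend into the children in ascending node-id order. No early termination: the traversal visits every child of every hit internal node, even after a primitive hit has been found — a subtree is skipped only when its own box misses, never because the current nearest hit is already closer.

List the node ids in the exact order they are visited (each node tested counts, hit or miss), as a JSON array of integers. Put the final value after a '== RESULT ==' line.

Trace the traversal:
N0 x:[6,44] y:[25,64] z:[-9,33] -> hit [25,33], descend [1, 7, 16, 17]
  N1 x:[13,20] y:[57,64] z:[-9,14] -> miss, prune
  N7 x:[26,44] y:[25,49] z:[22,33] -> hit [26,33], descend [10, 13, 15]
    N10 x:[42,43] y:[45,49] z:[22,25] -> miss, prune
    N13 x:[26,28] y:[25,27] z:[26,29] -> hit [26,27] leaf, test {P0@t=26}
    N15 x:[41,44] y:[40,41] z:[29,33] -> miss, prune
  N16 x:[6,33] y:[35,52] z:[-4,11] -> miss, prune
  N17 x:[14,39] y:[53,63] z:[19,26] -> miss, prune

8 AABB tests over nodes [0, 1, 7, 10, 13, 15, 16, 17]; 1 leaf entered; closest P0.

== RESULT ==
[0, 1, 7, 10, 13, 15, 16, 17]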